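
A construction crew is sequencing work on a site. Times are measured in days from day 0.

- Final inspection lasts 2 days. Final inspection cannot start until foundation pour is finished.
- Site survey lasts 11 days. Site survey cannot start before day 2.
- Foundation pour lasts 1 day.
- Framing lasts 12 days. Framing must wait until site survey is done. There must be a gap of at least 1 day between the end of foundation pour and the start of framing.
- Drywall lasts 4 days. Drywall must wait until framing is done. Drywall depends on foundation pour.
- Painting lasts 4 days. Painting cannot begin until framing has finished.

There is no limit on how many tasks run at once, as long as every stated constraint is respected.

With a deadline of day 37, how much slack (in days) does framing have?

8

Nothing blocks foundation pour, so it runs from day 0 to day 1.
Site survey waits on its own release at day 2, so it starts at day 2 and finishes at 2 + 11 = day 13.
For framing: site survey (finishes day 13); foundation pour (finishes day 1, plus 1-day gap → day 2). Taking the maximum gives a start of day 13, and it finishes at 13 + 12 = day 25.

Working backward from the deadline:
Drywall has no dependents, so it just needs to finish by day 37. Starting by 37 − 4 = day 33 achieves that.
Nothing follows painting; the deadline of day 37 is its only limit. It must start by 37 − 4 = day 33.
For framing: drywall (must start by day 33); painting (must start by day 33). The most restrictive is day 33; with a 12-day duration, framing must start by day 21.
So framing can start as early as day 13 and as late as day 21, giving 21 − 13 = 8 days of slack.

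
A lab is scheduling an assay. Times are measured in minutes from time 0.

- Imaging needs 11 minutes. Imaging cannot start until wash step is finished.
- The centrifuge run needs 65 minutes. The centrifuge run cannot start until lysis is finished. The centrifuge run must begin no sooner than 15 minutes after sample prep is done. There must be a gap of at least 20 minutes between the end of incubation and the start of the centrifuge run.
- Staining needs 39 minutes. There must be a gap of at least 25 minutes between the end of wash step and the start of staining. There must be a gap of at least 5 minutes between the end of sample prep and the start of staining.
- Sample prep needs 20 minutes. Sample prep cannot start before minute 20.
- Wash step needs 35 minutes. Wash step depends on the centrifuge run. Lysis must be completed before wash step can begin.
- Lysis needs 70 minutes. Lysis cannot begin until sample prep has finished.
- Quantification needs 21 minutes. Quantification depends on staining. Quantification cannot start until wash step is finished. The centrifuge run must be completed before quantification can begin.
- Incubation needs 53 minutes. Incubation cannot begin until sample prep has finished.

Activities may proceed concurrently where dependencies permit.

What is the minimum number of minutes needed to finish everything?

Sample prep cannot begin until its own release at minute 20. It runs from minute 20 to 20 + 20 = minute 40.
Incubation cannot begin until sample prep (finishes minute 40). It runs from minute 40 to 40 + 53 = minute 93.
After sample prep (finishes minute 40), lysis can start at minute 40 and finishes at minute 110.
The centrifuge run has to wait for lysis (finishes minute 110); sample prep (finishes minute 40, plus 15-minute gap → minute 55); incubation (finishes minute 93, plus 20-minute gap → minute 113). The latest of these is minute 113, so the centrifuge run runs minute 113 to 113 + 65 = minute 178.
Wash step cannot start until the centrifuge run (finishes minute 178); lysis (finishes minute 110). The controlling bound is minute 178, so wash step finishes at 178 + 35 = minute 213.
Imaging cannot begin until wash step (finishes minute 213). It runs from minute 213 to 213 + 11 = minute 224.
For staining: wash step (finishes minute 213, plus 25-minute gap → minute 238); sample prep (finishes minute 40, plus 5-minute gap → minute 45). Taking the maximum gives a start of minute 238, and it finishes at 238 + 39 = minute 277.
Quantification has to wait for staining (finishes minute 277); wash step (finishes minute 213); the centrifuge run (finishes minute 178). The latest of these is minute 277, so quantification runs minute 277 to 277 + 21 = minute 298.
All tasks are finished once the last one completes. Finish times: Sample prep at 40, Lysis at 110, Incubation at 93, The centrifuge run at 178, Wash step at 213, Staining at 277, Imaging at 224, Quantification at 298. The latest is minute 298.

298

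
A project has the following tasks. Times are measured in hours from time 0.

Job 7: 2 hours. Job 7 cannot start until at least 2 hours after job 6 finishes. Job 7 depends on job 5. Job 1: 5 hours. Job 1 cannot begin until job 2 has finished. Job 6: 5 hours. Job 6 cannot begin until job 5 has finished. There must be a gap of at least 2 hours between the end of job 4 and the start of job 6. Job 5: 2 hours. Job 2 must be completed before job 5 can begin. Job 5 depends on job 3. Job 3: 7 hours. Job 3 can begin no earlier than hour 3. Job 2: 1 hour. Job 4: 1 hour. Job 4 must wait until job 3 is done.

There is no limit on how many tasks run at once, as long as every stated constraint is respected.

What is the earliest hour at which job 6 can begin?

Job 3 waits on its own release at hour 3, so it starts at hour 3 and finishes at 3 + 7 = hour 10.
Job 4 waits on job 3 (finishes hour 10), so it starts at hour 10 and finishes at 10 + 1 = hour 11.
Nothing blocks job 2, so it runs from hour 0 to hour 1.
Job 5 needs all of job 2 (finishes hour 1); job 3 (finishes hour 10). That puts its earliest start at hour 10; it finishes at 10 + 2 = hour 12.
Job 6 waits on job 5 (finishes hour 12); job 4 (finishes hour 11, plus 2-hour gap → hour 13). The latest of these is hour 13, which is the earliest job 6 can start.

13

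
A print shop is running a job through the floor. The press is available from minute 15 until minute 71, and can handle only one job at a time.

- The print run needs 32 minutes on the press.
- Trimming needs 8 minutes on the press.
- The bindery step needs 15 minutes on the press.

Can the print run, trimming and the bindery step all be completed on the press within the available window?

The press window is 71 − 15 = 56 minutes.
Running back to back, the jobs need 32 + 8 + 15 = 55 minutes on the press.
Since 55 ≤ 56, they fit within the window.

Yes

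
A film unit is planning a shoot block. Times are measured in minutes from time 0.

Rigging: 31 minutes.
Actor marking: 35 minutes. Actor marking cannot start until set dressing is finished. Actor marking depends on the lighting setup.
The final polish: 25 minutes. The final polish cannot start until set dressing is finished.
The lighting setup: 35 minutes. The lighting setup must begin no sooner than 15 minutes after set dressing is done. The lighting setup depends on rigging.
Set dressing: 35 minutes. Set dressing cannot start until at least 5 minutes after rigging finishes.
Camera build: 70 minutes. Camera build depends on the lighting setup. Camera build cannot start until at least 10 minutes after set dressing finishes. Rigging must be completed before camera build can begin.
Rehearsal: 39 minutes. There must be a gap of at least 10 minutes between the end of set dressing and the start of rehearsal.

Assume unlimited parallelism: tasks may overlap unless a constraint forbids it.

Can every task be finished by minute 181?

Rigging can start immediately at minute 0; it finishes at minute 31.
Set dressing waits on rigging (finishes minute 31, plus 5-minute gap → minute 36), so it starts at minute 36 and finishes at 36 + 35 = minute 71.
The final polish waits on set dressing (finishes minute 71), so it starts at minute 71 and finishes at 71 + 25 = minute 96.
Rehearsal waits on set dressing (finishes minute 71, plus 10-minute gap → minute 81), so it starts at minute 81 and finishes at 81 + 39 = minute 120.
The lighting setup needs all of set dressing (finishes minute 71, plus 15-minute gap → minute 86); rigging (finishes minute 31). That puts its earliest start at minute 86; it finishes at 86 + 35 = minute 121.
Actor marking needs all of set dressing (finishes minute 71); the lighting setup (finishes minute 121). That puts its earliest start at minute 121; it finishes at 121 + 35 = minute 156.
Camera build has to wait for the lighting setup (finishes minute 121); set dressing (finishes minute 71, plus 10-minute gap → minute 81); rigging (finishes minute 31). The latest of these is minute 121, so camera build runs minute 121 to 121 + 70 = minute 191.
The earliest everything can be done is minute 191, which is after the deadline of 181, so it is not possible.

No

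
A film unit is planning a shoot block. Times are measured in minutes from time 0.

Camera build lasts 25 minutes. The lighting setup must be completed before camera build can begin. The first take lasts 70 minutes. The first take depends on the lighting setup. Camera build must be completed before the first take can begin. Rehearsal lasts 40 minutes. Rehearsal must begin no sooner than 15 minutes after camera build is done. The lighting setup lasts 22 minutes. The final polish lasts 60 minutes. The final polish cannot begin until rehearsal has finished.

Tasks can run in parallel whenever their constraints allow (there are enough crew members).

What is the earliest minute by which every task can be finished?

162

Nothing blocks the lighting setup, so it runs from minute 0 to minute 22.
Camera build cannot begin until the lighting setup (finishes minute 22). It runs from minute 22 to 22 + 25 = minute 47.
The first take has to wait for the lighting setup (finishes minute 22); camera build (finishes minute 47). The latest of these is minute 47, so the first take runs minute 47 to 47 + 70 = minute 117.
Rehearsal waits on camera build (finishes minute 47, plus 15-minute gap → minute 62), so it starts at minute 62 and finishes at 62 + 40 = minute 102.
The final polish cannot begin until rehearsal (finishes minute 102). It runs from minute 102 to 102 + 60 = minute 162.
All tasks are finished once the last one completes. Finish times: The lighting setup at 22, Camera build at 47, Rehearsal at 102, The final polish at 162, The first take at 117. The latest is minute 162.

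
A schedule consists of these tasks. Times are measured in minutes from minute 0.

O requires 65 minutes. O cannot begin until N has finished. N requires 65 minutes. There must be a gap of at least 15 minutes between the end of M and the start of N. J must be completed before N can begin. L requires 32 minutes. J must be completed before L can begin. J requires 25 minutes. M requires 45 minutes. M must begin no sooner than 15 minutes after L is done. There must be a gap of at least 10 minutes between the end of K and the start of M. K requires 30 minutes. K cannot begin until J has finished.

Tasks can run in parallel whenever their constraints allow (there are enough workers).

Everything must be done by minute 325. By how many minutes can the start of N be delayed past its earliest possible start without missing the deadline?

63

J has no prerequisites, so it starts at minute 0 and finishes at minute 25.
After J (finishes minute 25), L can start at minute 25 and finishes at minute 57.
K waits on J (finishes minute 25), so it starts at minute 25 and finishes at 25 + 30 = minute 55.
For M: L (finishes minute 57, plus 15-minute gap → minute 72); K (finishes minute 55, plus 10-minute gap → minute 65). Taking the maximum gives a start of minute 72, and it finishes at 72 + 45 = minute 117.
N cannot start until M (finishes minute 117, plus 15-minute gap → minute 132); J (finishes minute 25). The controlling bound is minute 132, so N finishes at 132 + 65 = minute 197.

Working backward from the deadline:
O has no dependents, so it just needs to finish by minute 325. Starting by 325 − 65 = minute 260 achieves that.
N feeds into O (must start by minute 260); so N must finish by minute 260 and therefore start by minute 195.
So N can start as early as minute 132 and as late as minute 195, giving 195 − 132 = 63 minutes of slack.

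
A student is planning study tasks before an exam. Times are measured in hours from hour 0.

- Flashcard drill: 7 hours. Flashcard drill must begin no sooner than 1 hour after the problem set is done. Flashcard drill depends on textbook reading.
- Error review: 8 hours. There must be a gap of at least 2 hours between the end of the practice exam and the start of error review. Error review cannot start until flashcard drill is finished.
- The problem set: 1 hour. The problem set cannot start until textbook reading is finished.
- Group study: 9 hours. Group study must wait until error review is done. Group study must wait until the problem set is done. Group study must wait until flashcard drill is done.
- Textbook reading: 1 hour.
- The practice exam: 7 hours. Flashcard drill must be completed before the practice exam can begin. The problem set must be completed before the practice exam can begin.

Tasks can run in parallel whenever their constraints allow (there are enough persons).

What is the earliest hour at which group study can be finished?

36

Textbook reading has no prerequisites, so it starts at hour 0 and finishes at hour 1.
After textbook reading (finishes hour 1), the problem set can start at hour 1 and finishes at hour 2.
For flashcard drill: the problem set (finishes hour 2, plus 1-hour gap → hour 3); textbook reading (finishes hour 1). Taking the maximum gives a start of hour 3, and it finishes at 3 + 7 = hour 10.
The practice exam needs all of flashcard drill (finishes hour 10); the problem set (finishes hour 2). That puts its earliest start at hour 10; it finishes at 10 + 7 = hour 17.
Error review cannot start until the practice exam (finishes hour 17, plus 2-hour gap → hour 19); flashcard drill (finishes hour 10). The controlling bound is hour 19, so error review finishes at 19 + 8 = hour 27.
Group study has to wait for error review (finishes hour 27); the problem set (finishes hour 2); flashcard drill (finishes hour 10). The latest of these is hour 27, so group study runs hour 27 to 27 + 9 = hour 36.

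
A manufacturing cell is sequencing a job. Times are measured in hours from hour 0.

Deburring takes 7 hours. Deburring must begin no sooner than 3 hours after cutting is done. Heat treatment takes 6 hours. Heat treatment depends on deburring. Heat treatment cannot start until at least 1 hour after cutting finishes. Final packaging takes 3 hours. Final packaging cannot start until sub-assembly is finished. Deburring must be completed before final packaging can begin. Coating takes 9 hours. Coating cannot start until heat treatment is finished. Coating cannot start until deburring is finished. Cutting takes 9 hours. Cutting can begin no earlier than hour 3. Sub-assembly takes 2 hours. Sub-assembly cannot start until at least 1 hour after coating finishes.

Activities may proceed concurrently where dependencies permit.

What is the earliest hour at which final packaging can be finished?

43

After its own release at hour 3, cutting can start at hour 3 and finishes at hour 12.
Deburring waits on cutting (finishes hour 12, plus 3-hour gap → hour 15), so it starts at hour 15 and finishes at 15 + 7 = hour 22.
Heat treatment needs all of deburring (finishes hour 22); cutting (finishes hour 12, plus 1-hour gap → hour 13). That puts its earliest start at hour 22; it finishes at 22 + 6 = hour 28.
Coating has to wait for heat treatment (finishes hour 28); deburring (finishes hour 22). The latest of these is hour 28, so coating runs hour 28 to 28 + 9 = hour 37.
Sub-assembly cannot begin until coating (finishes hour 37, plus 1-hour gap → hour 38). It runs from hour 38 to 38 + 2 = hour 40.
Final packaging cannot start until sub-assembly (finishes hour 40); deburring (finishes hour 22). The controlling bound is hour 40, so final packaging finishes at 40 + 3 = hour 43.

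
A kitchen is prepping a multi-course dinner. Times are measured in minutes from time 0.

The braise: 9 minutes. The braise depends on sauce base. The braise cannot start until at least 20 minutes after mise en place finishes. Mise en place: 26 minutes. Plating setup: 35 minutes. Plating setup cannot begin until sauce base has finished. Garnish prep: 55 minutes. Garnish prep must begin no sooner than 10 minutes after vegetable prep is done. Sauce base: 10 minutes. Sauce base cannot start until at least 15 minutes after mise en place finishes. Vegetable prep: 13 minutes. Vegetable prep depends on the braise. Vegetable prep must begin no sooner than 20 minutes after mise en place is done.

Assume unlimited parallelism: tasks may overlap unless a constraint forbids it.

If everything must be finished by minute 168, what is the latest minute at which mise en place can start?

Garnish prep has no dependents, so it just needs to finish by minute 168. Starting by 168 − 55 = minute 113 achieves that.
Vegetable prep has to be done before garnish prep (must start by minute 113, minus 10-minute gap → minute 103). That means finishing by minute 103, i.e. starting by 103 − 13 = minute 90.
The braise has to be done before vegetable prep (must start by minute 90). That means finishing by minute 90, i.e. starting by 90 − 9 = minute 81.
Plating setup must finish by minute 168; it takes 35 minutes, so it must start by 168 − 35 = minute 133.
Sauce base has several dependents: the braise (must start by minute 81); plating setup (must start by minute 133). The earliest of those limits is minute 81, so sauce base must start by 81 − 10 = minute 71.
For mise en place: sauce base (must start by minute 71, minus 15-minute gap → minute 56); the braise (must start by minute 81, minus 20-minute gap → minute 61); vegetable prep (must start by minute 90, minus 20-minute gap → minute 70). The most restrictive is minute 56; with a 26-minute duration, mise en place must start by minute 30.

30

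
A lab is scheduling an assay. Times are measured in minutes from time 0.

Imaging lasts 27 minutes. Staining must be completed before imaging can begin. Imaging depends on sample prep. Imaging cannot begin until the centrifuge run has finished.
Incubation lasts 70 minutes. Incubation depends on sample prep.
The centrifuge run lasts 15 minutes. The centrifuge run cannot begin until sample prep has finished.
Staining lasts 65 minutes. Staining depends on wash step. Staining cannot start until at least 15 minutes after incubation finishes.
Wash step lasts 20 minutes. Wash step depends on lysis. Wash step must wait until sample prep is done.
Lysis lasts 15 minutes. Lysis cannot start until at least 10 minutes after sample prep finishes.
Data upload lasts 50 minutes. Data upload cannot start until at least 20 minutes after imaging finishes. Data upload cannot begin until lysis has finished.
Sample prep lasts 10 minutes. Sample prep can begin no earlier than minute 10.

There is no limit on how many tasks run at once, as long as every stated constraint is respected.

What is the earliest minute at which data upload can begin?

217

Sample prep cannot begin until its own release at minute 10. It runs from minute 10 to 10 + 10 = minute 20.
The centrifuge run waits on sample prep (finishes minute 20), so it starts at minute 20 and finishes at 20 + 15 = minute 35.
Incubation cannot begin until sample prep (finishes minute 20). It runs from minute 20 to 20 + 70 = minute 90.
Lysis waits on sample prep (finishes minute 20, plus 10-minute gap → minute 30), so it starts at minute 30 and finishes at 30 + 15 = minute 45.
For wash step: lysis (finishes minute 45); sample prep (finishes minute 20). Taking the maximum gives a start of minute 45, and it finishes at 45 + 20 = minute 65.
Staining has to wait for wash step (finishes minute 65); incubation (finishes minute 90, plus 15-minute gap → minute 105). The latest of these is minute 105, so staining runs minute 105 to 105 + 65 = minute 170.
Imaging has to wait for staining (finishes minute 170); sample prep (finishes minute 20); the centrifuge run (finishes minute 35). The latest of these is minute 170, so imaging runs minute 170 to 170 + 27 = minute 197.
Data upload waits on imaging (finishes minute 197, plus 20-minute gap → minute 217); lysis (finishes minute 45). The latest of these is minute 217, which is the earliest data upload can start.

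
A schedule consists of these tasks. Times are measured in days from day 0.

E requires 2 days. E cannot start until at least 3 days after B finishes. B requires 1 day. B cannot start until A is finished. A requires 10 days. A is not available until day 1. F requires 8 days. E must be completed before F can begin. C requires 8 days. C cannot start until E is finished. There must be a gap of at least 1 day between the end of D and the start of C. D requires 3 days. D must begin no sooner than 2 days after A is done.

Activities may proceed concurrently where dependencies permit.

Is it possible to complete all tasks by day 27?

Yes

A waits on its own release at day 1, so it starts at day 1 and finishes at 1 + 10 = day 11.
D cannot begin until A (finishes day 11, plus 2-day gap → day 13). It runs from day 13 to 13 + 3 = day 16.
B waits on A (finishes day 11), so it starts at day 11 and finishes at 11 + 1 = day 12.
E waits on B (finishes day 12, plus 3-day gap → day 15), so it starts at day 15 and finishes at 15 + 2 = day 17.
F waits on E (finishes day 17), so it starts at day 17 and finishes at 17 + 8 = day 25.
C cannot start until E (finishes day 17); D (finishes day 16, plus 1-day gap → day 17). The controlling bound is day 17, so C finishes at 17 + 8 = day 25.
Every task is finished by day 25, which is no later than the deadline of 27, so the schedule is feasible.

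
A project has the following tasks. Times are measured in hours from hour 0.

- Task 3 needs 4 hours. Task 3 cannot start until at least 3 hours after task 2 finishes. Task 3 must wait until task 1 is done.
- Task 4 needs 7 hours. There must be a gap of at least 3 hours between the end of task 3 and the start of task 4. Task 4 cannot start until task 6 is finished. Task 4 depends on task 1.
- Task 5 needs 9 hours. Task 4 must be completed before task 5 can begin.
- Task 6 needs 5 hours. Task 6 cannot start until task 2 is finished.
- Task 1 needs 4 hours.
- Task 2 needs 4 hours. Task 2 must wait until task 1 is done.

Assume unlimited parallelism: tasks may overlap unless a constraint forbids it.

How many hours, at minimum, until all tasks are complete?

Nothing blocks task 1, so it runs from hour 0 to hour 4.
Task 2 cannot begin until task 1 (finishes hour 4). It runs from hour 4 to 4 + 4 = hour 8.
Task 6 cannot begin until task 2 (finishes hour 8). It runs from hour 8 to 8 + 5 = hour 13.
Task 3 cannot start until task 2 (finishes hour 8, plus 3-hour gap → hour 11); task 1 (finishes hour 4). The controlling bound is hour 11, so task 3 finishes at 11 + 4 = hour 15.
For task 4: task 3 (finishes hour 15, plus 3-hour gap → hour 18); task 6 (finishes hour 13); task 1 (finishes hour 4). Taking the maximum gives a start of hour 18, and it finishes at 18 + 7 = hour 25.
Task 5 cannot begin until task 4 (finishes hour 25). It runs from hour 25 to 25 + 9 = hour 34.
All tasks are finished once the last one completes. Finish times: Task 1 at 4, Task 2 at 8, Task 3 at 15, Task 4 at 25, Task 5 at 34, Task 6 at 13. The latest is hour 34.

34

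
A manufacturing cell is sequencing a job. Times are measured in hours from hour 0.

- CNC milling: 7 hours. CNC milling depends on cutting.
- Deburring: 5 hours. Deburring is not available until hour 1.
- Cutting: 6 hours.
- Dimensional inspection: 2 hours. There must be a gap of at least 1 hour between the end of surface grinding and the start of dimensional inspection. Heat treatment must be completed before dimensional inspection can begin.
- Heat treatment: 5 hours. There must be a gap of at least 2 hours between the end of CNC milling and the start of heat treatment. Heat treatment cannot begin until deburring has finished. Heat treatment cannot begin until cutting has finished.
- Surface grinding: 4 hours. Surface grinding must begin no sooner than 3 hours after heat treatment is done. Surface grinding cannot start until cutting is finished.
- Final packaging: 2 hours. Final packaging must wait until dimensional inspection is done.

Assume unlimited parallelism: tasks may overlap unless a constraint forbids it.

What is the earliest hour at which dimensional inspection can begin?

28

After its own release at hour 1, deburring can start at hour 1 and finishes at hour 6.
Cutting can start immediately at hour 0; it finishes at hour 6.
CNC milling cannot begin until cutting (finishes hour 6). It runs from hour 6 to 6 + 7 = hour 13.
Heat treatment needs all of CNC milling (finishes hour 13, plus 2-hour gap → hour 15); deburring (finishes hour 6); cutting (finishes hour 6). That puts its earliest start at hour 15; it finishes at 15 + 5 = hour 20.
Surface grinding cannot start until heat treatment (finishes hour 20, plus 3-hour gap → hour 23); cutting (finishes hour 6). The controlling bound is hour 23, so surface grinding finishes at 23 + 4 = hour 27.
Dimensional inspection waits on surface grinding (finishes hour 27, plus 1-hour gap → hour 28); heat treatment (finishes hour 20). The latest of these is hour 28, which is the earliest dimensional inspection can start.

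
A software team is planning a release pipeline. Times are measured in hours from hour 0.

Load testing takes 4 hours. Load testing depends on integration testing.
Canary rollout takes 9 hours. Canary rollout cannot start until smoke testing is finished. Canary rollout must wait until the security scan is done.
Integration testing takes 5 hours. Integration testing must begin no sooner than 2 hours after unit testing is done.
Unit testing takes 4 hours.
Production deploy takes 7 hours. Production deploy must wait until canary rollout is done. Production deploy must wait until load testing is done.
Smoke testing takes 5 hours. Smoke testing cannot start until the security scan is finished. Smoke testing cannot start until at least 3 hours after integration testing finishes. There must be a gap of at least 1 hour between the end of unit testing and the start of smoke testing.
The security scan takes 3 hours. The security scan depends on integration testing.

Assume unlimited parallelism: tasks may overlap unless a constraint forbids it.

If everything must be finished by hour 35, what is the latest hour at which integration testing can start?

6

To finish by hour 35, production deploy (duration 7) must start no later than hour 28.
Canary rollout must finish before production deploy (must start by hour 28). With a 9-hour duration, canary rollout must start by 28 − 9 = hour 19.
Smoke testing feeds into canary rollout (must start by hour 19); so smoke testing must finish by hour 19 and therefore start by hour 14.
The security scan feeds smoke testing (must start by hour 14); canary rollout (must start by hour 19). Taking the minimum, the security scan must finish by hour 14 and start by 14 − 3 = hour 11.
Load testing feeds into production deploy (must start by hour 28); so load testing must finish by hour 28 and therefore start by hour 24.
Integration testing has several dependents: the security scan (must start by hour 11); smoke testing (must start by hour 14, minus 3-hour gap → hour 11); load testing (must start by hour 24). The earliest of those limits is hour 11, so integration testing must start by 11 − 5 = hour 6.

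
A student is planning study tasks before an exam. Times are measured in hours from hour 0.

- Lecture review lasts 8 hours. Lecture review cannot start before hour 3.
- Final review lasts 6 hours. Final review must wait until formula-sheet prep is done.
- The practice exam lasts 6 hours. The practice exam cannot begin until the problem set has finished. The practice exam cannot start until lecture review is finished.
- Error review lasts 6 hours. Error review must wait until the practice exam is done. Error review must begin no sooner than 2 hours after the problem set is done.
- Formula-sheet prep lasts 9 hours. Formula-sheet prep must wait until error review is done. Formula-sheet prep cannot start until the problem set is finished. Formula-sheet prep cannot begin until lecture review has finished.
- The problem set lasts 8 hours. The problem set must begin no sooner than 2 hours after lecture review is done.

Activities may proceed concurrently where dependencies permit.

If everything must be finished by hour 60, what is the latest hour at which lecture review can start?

Final review has no dependents, so it just needs to finish by hour 60. Starting by 60 − 6 = hour 54 achieves that.
Formula-sheet prep feeds into final review (must start by hour 54); so formula-sheet prep must finish by hour 54 and therefore start by hour 45.
Error review has to be done before formula-sheet prep (must start by hour 45). That means finishing by hour 45, i.e. starting by 45 − 6 = hour 39.
The practice exam has to be done before error review (must start by hour 39). That means finishing by hour 39, i.e. starting by 39 − 6 = hour 33.
The problem set has several dependents: the practice exam (must start by hour 33); error review (must start by hour 39, minus 2-hour gap → hour 37); formula-sheet prep (must start by hour 45). The earliest of those limits is hour 33, so the problem set must start by 33 − 8 = hour 25.
Lecture review feeds the problem set (must start by hour 25, minus 2-hour gap → hour 23); the practice exam (must start by hour 33); formula-sheet prep (must start by hour 45). Taking the minimum, lecture review must finish by hour 23 and start by 23 − 8 = hour 15.

15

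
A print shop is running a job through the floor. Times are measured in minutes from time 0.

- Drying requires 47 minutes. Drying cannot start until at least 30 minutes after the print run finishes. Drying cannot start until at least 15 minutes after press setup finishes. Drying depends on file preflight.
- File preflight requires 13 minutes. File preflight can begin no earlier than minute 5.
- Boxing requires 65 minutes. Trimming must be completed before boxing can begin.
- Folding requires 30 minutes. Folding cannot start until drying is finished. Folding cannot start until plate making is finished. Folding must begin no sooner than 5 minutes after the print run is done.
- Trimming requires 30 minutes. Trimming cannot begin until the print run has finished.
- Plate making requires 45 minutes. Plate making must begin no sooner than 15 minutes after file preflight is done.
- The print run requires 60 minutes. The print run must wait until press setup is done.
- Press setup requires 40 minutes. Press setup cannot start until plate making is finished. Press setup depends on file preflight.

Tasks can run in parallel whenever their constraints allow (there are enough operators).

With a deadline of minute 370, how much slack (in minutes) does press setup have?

85

After its own release at minute 5, file preflight can start at minute 5 and finishes at minute 18.
Plate making waits on file preflight (finishes minute 18, plus 15-minute gap → minute 33), so it starts at minute 33 and finishes at 33 + 45 = minute 78.
Press setup cannot start until plate making (finishes minute 78); file preflight (finishes minute 18). The controlling bound is minute 78, so press setup finishes at 78 + 40 = minute 118.

Working backward from the deadline:
Folding has no dependents, so it just needs to finish by minute 370. Starting by 370 − 30 = minute 340 achieves that.
Drying feeds into folding (must start by minute 340); so drying must finish by minute 340 and therefore start by minute 293.
Boxing has no dependents, so it just needs to finish by minute 370. Starting by 370 − 65 = minute 305 achieves that.
Trimming feeds into boxing (must start by minute 305); so trimming must finish by minute 305 and therefore start by minute 275.
For the print run: drying (must start by minute 293, minus 30-minute gap → minute 263); trimming (must start by minute 275); folding (must start by minute 340, minus 5-minute gap → minute 335). The most restrictive is minute 263; with a 60-minute duration, the print run must start by minute 203.
For press setup: the print run (must start by minute 203); drying (must start by minute 293, minus 15-minute gap → minute 278). The most restrictive is minute 203; with a 40-minute duration, press setup must start by minute 163.
So press setup can start as early as minute 78 and as late as minute 163, giving 163 − 78 = 85 minutes of slack.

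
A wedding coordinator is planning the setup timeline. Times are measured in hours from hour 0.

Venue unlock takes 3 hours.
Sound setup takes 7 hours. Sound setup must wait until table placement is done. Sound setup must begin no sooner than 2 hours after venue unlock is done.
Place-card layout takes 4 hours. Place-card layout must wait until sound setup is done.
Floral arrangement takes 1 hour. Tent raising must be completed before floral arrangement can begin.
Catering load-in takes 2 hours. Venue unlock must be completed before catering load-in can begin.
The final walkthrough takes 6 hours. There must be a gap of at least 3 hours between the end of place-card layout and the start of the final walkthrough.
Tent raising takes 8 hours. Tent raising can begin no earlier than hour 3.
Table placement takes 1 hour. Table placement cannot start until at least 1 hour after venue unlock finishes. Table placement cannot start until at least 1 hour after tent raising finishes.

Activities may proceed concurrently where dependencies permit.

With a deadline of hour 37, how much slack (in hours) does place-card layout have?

Tent raising cannot begin until its own release at hour 3. It runs from hour 3 to 3 + 8 = hour 11.
Venue unlock can start immediately at hour 0; it finishes at hour 3.
For table placement: venue unlock (finishes hour 3, plus 1-hour gap → hour 4); tent raising (finishes hour 11, plus 1-hour gap → hour 12). Taking the maximum gives a start of hour 12, and it finishes at 12 + 1 = hour 13.
For sound setup: table placement (finishes hour 13); venue unlock (finishes hour 3, plus 2-hour gap → hour 5). Taking the maximum gives a start of hour 13, and it finishes at 13 + 7 = hour 20.
After sound setup (finishes hour 20), place-card layout can start at hour 20 and finishes at hour 24.

Working backward from the deadline:
Nothing follows the final walkthrough; the deadline of hour 37 is its only limit. It must start by 37 − 6 = hour 31.
Since the final walkthrough (must start by hour 31, minus 3-hour gap → hour 28) depends on it, place-card layout must finish by hour 28. Backing off its 4-hour duration gives a latest start of hour 24.
So place-card layout can start as early as hour 20 and as late as hour 24, giving 24 − 20 = 4 hours of slack.

4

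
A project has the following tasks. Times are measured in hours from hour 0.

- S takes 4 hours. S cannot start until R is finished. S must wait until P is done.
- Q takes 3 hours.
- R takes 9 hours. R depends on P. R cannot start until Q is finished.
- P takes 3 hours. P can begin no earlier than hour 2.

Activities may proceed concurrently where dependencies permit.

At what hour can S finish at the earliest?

Q can start immediately at hour 0; it finishes at hour 3.
P cannot begin until its own release at hour 2. It runs from hour 2 to 2 + 3 = hour 5.
For R: P (finishes hour 5); Q (finishes hour 3). Taking the maximum gives a start of hour 5, and it finishes at 5 + 9 = hour 14.
S has to wait for R (finishes hour 14); P (finishes hour 5). The latest of these is hour 14, so S runs hour 14 to 14 + 4 = hour 18.

18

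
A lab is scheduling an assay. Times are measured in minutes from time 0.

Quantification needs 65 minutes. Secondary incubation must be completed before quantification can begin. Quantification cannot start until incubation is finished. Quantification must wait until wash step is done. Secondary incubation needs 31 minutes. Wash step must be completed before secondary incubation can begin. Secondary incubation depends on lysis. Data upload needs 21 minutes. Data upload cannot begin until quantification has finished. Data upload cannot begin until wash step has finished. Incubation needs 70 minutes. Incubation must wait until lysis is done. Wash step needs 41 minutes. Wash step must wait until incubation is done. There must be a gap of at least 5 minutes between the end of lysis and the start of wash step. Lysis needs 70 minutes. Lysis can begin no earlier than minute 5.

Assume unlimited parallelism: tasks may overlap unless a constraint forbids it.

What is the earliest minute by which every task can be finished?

303

Lysis cannot begin until its own release at minute 5. It runs from minute 5 to 5 + 70 = minute 75.
Incubation cannot begin until lysis (finishes minute 75). It runs from minute 75 to 75 + 70 = minute 145.
Wash step has to wait for incubation (finishes minute 145); lysis (finishes minute 75, plus 5-minute gap → minute 80). The latest of these is minute 145, so wash step runs minute 145 to 145 + 41 = minute 186.
Secondary incubation cannot start until wash step (finishes minute 186); lysis (finishes minute 75). The controlling bound is minute 186, so secondary incubation finishes at 186 + 31 = minute 217.
Quantification has to wait for secondary incubation (finishes minute 217); incubation (finishes minute 145); wash step (finishes minute 186). The latest of these is minute 217, so quantification runs minute 217 to 217 + 65 = minute 282.
Data upload needs all of quantification (finishes minute 282); wash step (finishes minute 186). That puts its earliest start at minute 282; it finishes at 282 + 21 = minute 303.
All tasks are finished once the last one completes. Finish times: Lysis at 75, Incubation at 145, Wash step at 186, Secondary incubation at 217, Quantification at 282, Data upload at 303. The latest is minute 303.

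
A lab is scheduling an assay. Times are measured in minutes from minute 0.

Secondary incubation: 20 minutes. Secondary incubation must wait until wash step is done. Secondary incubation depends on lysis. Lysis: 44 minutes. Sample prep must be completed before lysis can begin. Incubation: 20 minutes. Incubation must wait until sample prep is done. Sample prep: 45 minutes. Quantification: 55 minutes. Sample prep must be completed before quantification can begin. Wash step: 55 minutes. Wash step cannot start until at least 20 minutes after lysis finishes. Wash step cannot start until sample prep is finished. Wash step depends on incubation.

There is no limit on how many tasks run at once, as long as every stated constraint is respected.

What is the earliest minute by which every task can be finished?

Sample prep can start immediately at minute 0; it finishes at minute 45.
Quantification waits on sample prep (finishes minute 45), so it starts at minute 45 and finishes at 45 + 55 = minute 100.
Incubation waits on sample prep (finishes minute 45), so it starts at minute 45 and finishes at 45 + 20 = minute 65.
Lysis cannot begin until sample prep (finishes minute 45). It runs from minute 45 to 45 + 44 = minute 89.
Wash step needs all of lysis (finishes minute 89, plus 20-minute gap → minute 109); sample prep (finishes minute 45); incubation (finishes minute 65). That puts its earliest start at minute 109; it finishes at 109 + 55 = minute 164.
Secondary incubation cannot start until wash step (finishes minute 164); lysis (finishes minute 89). The controlling bound is minute 164, so secondary incubation finishes at 164 + 20 = minute 184.
All tasks are finished once the last one completes. Finish times: Sample prep at 45, Lysis at 89, Incubation at 65, Wash step at 164, Secondary incubation at 184, Quantification at 100. The latest is minute 184.

184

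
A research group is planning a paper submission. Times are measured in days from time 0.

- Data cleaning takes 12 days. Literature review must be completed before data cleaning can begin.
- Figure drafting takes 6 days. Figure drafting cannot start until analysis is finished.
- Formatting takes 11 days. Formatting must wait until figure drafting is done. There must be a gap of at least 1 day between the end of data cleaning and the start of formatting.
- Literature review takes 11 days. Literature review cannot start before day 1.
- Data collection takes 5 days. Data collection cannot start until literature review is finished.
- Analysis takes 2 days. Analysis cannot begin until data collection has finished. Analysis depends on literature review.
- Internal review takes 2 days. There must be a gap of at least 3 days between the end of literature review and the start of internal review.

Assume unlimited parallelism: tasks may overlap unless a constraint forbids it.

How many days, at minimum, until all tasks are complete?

36

Literature review waits on its own release at day 1, so it starts at day 1 and finishes at 1 + 11 = day 12.
After literature review (finishes day 12, plus 3-day gap → day 15), internal review can start at day 15 and finishes at day 17.
Data cleaning waits on literature review (finishes day 12), so it starts at day 12 and finishes at 12 + 12 = day 24.
After literature review (finishes day 12), data collection can start at day 12 and finishes at day 17.
Analysis has to wait for data collection (finishes day 17); literature review (finishes day 12). The latest of these is day 17, so analysis runs day 17 to 17 + 2 = day 19.
Figure drafting cannot begin until analysis (finishes day 19). It runs from day 19 to 19 + 6 = day 25.
Formatting cannot start until figure drafting (finishes day 25); data cleaning (finishes day 24, plus 1-day gap → day 25). The controlling bound is day 25, so formatting finishes at 25 + 11 = day 36.
All tasks are finished once the last one completes. Finish times: Literature review at 12, Data collection at 17, Data cleaning at 24, Analysis at 19, Figure drafting at 25, Internal review at 17, Formatting at 36. The latest is day 36.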